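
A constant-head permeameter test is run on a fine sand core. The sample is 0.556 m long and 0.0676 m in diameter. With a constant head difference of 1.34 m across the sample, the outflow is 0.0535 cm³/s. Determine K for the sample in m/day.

0.534

Cross-sectional area A = π·(d/2)² = π × (0.0676/2)² = 0.003589 m².
Convert discharge: 0.0535 cm³/s = 5.350e-08 m³/s.
Darcy's law rearranged: K = Q·L / (A·Δh) = 5.350e-08 × 0.556 / (0.003589 × 1.34) = 6.185e-06 m/s = 0.5344 m/day.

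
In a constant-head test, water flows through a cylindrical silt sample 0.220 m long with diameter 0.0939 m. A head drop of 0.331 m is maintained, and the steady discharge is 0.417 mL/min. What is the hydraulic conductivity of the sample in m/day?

Cross-sectional area A = π·(d/2)² = π × (0.0939/2)² = 0.006925 m².
Convert discharge: 0.417 mL/min = 6.950e-09 m³/s.
Darcy's law rearranged: K = Q·L / (A·Δh) = 6.950e-09 × 0.220 / (0.006925 × 0.331) = 6.671e-07 m/s = 0.05763 m/day.

0.0576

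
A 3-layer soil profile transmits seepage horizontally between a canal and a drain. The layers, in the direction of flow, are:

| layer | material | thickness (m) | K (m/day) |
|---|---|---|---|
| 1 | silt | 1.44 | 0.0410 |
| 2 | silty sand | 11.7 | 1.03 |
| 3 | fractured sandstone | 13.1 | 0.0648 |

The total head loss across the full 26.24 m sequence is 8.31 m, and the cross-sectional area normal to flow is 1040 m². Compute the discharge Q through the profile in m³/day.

34.8

Flow is perpendicular to layering, so the layers act in series and the equivalent K is the thickness-weighted harmonic mean.
Total thickness L = 1.44 + 11.7 + 13.1 = 26.24 m.
Σ(b_i/K_i) = 1.44/0.0410 + 11.7/1.03 + 13.1/0.0648 = 248.6 d.
K_eq = L / Σ(b_i/K_i) = 26.24 / 248.6 = 0.1055 m/day.
Q = K_eq · A · (Δh/L) = 0.1055 × 1040 × (8.31/26.24) = 34.76 m³/day.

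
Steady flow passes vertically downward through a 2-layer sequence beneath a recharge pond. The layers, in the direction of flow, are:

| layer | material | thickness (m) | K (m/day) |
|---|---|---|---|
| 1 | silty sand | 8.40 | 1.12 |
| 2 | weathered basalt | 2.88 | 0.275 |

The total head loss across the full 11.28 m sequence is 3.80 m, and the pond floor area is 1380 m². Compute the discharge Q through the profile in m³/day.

Flow is perpendicular to layering, so the layers act in series and the equivalent K is the thickness-weighted harmonic mean.
Total thickness L = 8.40 + 2.88 = 11.28 m.
Σ(b_i/K_i) = 8.40/1.12 + 2.88/0.275 = 17.97 d.
K_eq = L / Σ(b_i/K_i) = 11.28 / 17.97 = 0.6276 m/day.
Q = K_eq · A · (Δh/L) = 0.6276 × 1380 × (3.80/11.28) = 291.8 m³/day.

292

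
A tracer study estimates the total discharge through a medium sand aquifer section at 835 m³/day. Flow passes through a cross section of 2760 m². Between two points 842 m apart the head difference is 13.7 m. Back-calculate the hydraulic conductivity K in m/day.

Hydraulic gradient i = Δh / L = 13.7 / 842 = 0.01627.
From Q = K·A·i, K = Q / (A·i) = 835 / (2760 × 0.01627) = 18.59 m/day.

18.6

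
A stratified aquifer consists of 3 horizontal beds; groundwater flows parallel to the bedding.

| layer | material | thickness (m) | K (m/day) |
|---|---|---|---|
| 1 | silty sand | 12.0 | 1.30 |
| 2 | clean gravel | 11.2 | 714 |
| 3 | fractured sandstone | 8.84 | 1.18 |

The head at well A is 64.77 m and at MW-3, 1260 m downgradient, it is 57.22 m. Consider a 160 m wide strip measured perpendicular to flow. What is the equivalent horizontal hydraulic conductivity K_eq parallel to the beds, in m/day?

250

Flow is parallel to layering, so each bed carries its own Darcy discharge and the transmissivities add.
Σ(K_i·b_i) = 1.30×12.0 + 714×11.2 + 1.18×8.84 = 8023 m²/day.
Total thickness b = 32.04 m, so K_eq = Σ(K_i·b_i)/b = 250.4 m/day.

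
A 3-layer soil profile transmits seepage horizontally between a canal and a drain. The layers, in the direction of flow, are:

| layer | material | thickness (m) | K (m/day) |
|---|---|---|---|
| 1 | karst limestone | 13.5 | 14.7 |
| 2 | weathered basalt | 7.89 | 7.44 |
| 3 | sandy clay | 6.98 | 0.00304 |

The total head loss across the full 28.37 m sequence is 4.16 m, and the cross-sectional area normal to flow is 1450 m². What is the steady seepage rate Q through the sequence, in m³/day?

2.62

Flow is perpendicular to layering, so the layers act in series and the equivalent K is the thickness-weighted harmonic mean.
Total thickness L = 13.5 + 7.89 + 6.98 = 28.37 m.
Σ(b_i/K_i) = 13.5/14.7 + 7.89/7.44 + 6.98/0.00304 = 2298 d.
K_eq = L / Σ(b_i/K_i) = 28.37 / 2298 = 0.01235 m/day.
Q = K_eq · A · (Δh/L) = 0.01235 × 1450 × (4.16/28.37) = 2.625 m³/day.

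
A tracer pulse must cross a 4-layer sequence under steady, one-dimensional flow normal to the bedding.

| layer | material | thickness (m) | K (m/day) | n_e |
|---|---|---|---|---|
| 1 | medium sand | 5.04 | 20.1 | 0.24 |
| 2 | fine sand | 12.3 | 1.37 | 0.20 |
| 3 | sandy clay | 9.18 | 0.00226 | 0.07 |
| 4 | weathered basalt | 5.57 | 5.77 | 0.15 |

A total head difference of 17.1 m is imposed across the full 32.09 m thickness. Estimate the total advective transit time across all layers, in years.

With flow normal to the layers, continuity requires the same specific discharge q through every layer.
Σ(b_i/K_i) = 5.04/20.1 + 12.3/1.37 + 9.18/0.00226 + 5.57/5.77 = 4072 d.
q = Δh / Σ(b_i/K_i) = 17.1 / 4072 = 0.004199 m/day.
In each layer the seepage velocity is v_i = q/n_i, so the layer transit time is t_i = b_i·n_i / q:
  layer 1 (medium sand): t_1 = 5.04 × 0.24 / 0.004199 = 288.1 d
  layer 2 (fine sand): t_2 = 12.3 × 0.20 / 0.004199 = 585.8 d
  layer 3 (sandy clay): t_3 = 9.18 × 0.07 / 0.004199 = 153.0 d
  layer 4 (weathered basalt): t_4 = 5.57 × 0.15 / 0.004199 = 199.0 d
Total t = Σ t_i = 1226 days = 3.356 years.

3.36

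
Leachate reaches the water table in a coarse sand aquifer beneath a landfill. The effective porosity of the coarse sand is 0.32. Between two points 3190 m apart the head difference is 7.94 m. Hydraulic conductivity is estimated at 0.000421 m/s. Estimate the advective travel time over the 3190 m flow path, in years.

30.9

Convert K: 0.000421 m/s × 86400 = 36.37 m/day.
Hydraulic gradient i = Δh / L = 7.94 / 3190 = 0.002489.
Darcy flux q = K · i = 36.37 × 0.002489 = 0.09054 m/day.
Seepage velocity v = q / n_e = 0.09054 / 0.32 = 0.2829 m/day.
Travel time t = L / v = 3190 / 0.2829 = 11275 days = 30.87 years.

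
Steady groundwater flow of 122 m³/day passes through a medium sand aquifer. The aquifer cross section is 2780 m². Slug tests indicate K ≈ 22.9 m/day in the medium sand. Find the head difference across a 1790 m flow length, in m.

3.43

From Q = K·A·i, i = Q / (K·A) = 122 / (22.90 × 2780) = 0.001916.
Head loss Δh = i · L = 0.001916 × 1790 = 3.430 m.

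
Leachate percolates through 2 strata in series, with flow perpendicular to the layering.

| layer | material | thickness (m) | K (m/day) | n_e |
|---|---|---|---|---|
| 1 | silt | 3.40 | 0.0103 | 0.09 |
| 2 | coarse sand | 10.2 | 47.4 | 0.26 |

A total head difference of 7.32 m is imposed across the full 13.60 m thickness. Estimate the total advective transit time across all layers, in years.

0.365

With flow normal to the layers, continuity requires the same specific discharge q through every layer.
Σ(b_i/K_i) = 3.40/0.0103 + 10.2/47.4 = 330.3 d.
q = Δh / Σ(b_i/K_i) = 7.32 / 330.3 = 0.02216 m/day.
In each layer the seepage velocity is v_i = q/n_i, so the layer transit time is t_i = b_i·n_i / q:
  layer 1 (silt): t_1 = 3.40 × 0.09 / 0.02216 = 13.81 d
  layer 2 (coarse sand): t_2 = 10.2 × 0.26 / 0.02216 = 119.7 d
Total t = Σ t_i = 133.5 days = 0.3654 years.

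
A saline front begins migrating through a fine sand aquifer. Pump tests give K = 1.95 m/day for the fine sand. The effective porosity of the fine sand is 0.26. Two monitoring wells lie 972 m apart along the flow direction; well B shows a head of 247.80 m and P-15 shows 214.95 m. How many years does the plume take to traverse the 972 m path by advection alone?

Hydraulic gradient i = (247.80 − 214.95) / 972 = 32.85 / 972 = 0.03380.
Darcy flux q = K · i = 1.950 × 0.03380 = 0.06590 m/day.
Seepage velocity v = q / n_e = 0.06590 / 0.26 = 0.2535 m/day.
Travel time t = L / v = 972 / 0.2535 = 3835 days = 10.50 years.

10.5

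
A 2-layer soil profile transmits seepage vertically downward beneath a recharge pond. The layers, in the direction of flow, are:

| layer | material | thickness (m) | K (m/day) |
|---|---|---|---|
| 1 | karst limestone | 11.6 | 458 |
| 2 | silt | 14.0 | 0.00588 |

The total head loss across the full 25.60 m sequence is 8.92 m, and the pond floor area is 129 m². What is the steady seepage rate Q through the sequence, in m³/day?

0.483

Flow is perpendicular to layering, so the layers act in series and the equivalent K is the thickness-weighted harmonic mean.
Total thickness L = 11.6 + 14.0 = 25.60 m.
Σ(b_i/K_i) = 11.6/458 + 14.0/0.00588 = 2381 d.
K_eq = L / Σ(b_i/K_i) = 25.60 / 2381 = 0.01075 m/day.
Q = K_eq · A · (Δh/L) = 0.01075 × 129 × (8.92/25.60) = 0.4833 m³/day.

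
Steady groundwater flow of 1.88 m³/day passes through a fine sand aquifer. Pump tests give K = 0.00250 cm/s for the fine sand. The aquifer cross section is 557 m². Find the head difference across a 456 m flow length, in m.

Convert K: 0.00250 cm/s × 864 = 2.160 m/day.
From Q = K·A·i, i = Q / (K·A) = 1.88 / (2.160 × 557.0) = 0.001563.
Head loss Δh = i · L = 0.001563 × 456 = 0.7125 m.

0.713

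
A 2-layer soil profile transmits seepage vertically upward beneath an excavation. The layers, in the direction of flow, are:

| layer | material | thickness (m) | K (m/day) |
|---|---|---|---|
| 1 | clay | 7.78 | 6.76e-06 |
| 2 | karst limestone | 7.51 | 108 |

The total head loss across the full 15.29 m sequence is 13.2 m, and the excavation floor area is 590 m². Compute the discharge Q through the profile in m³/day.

0.00677

Flow is perpendicular to layering, so the layers act in series and the equivalent K is the thickness-weighted harmonic mean.
Total thickness L = 7.78 + 7.51 = 15.29 m.
Σ(b_i/K_i) = 7.78/6.76e-06 + 7.51/108 = 1.151e+06 d.
K_eq = L / Σ(b_i/K_i) = 15.29 / 1.151e+06 = 1.329e-05 m/day.
Q = K_eq · A · (Δh/L) = 1.329e-05 × 590 × (13.2/15.29) = 0.006767 m³/day.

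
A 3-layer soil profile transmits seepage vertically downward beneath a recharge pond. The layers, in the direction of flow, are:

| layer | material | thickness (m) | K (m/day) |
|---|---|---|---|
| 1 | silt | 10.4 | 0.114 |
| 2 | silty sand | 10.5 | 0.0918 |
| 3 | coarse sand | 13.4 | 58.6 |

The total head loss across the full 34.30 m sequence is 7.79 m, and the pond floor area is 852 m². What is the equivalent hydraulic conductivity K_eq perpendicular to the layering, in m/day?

0.167

Flow is perpendicular to layering, so the layers act in series and the equivalent K is the thickness-weighted harmonic mean.
Total thickness L = 10.4 + 10.5 + 13.4 = 34.30 m.
Σ(b_i/K_i) = 10.4/0.114 + 10.5/0.0918 + 13.4/58.6 = 205.8 d.
K_eq = L / Σ(b_i/K_i) = 34.30 / 205.8 = 0.1666 m/day.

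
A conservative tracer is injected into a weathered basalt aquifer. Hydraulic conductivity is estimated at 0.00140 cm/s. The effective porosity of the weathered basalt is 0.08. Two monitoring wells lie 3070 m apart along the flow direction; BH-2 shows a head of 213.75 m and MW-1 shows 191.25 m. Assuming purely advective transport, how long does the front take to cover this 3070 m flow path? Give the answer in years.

Convert K: 0.00140 cm/s × 864 = 1.210 m/day.
Hydraulic gradient i = (213.75 − 191.25) / 3070 = 22.5 / 3070 = 0.007329.
Darcy flux q = K · i = 1.210 × 0.007329 = 0.008865 m/day.
Seepage velocity v = q / n_e = 0.008865 / 0.08 = 0.1108 m/day.
Travel time t = L / v = 3070 / 0.1108 = 27704 days = 75.85 years.

75.8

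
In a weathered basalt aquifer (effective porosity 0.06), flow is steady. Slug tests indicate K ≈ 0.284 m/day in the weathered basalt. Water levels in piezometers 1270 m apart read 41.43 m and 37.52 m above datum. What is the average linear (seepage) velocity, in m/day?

0.0146

Hydraulic gradient i = (41.43 − 37.52) / 1270 = 3.91 / 1270 = 0.003079.
Darcy flux q = K · i = 0.2840 × 0.003079 = 0.0008744 m/day.
Seepage velocity v = q / n_e = 0.0008744 / 0.06 = 0.01457 m/day.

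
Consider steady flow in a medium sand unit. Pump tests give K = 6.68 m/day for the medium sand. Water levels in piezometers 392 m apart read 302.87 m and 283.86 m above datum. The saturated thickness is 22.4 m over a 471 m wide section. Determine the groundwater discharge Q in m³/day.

3420

Cross-sectional area A = 471 × 22.4 = 10550 m².
Hydraulic gradient i = (302.87 − 283.86) / 392 = 19.01 / 392 = 0.04849.
Darcy's law: Q = K · A · i = 6.680 × 10550 × 0.04849 = 3418 m³/day.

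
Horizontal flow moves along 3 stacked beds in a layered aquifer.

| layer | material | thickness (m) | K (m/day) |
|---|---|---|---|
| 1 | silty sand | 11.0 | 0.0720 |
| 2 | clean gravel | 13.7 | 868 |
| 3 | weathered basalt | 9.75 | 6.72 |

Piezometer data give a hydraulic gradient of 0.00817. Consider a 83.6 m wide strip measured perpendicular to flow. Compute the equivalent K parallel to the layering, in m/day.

Flow is parallel to layering, so each bed carries its own Darcy discharge and the transmissivities add.
Σ(K_i·b_i) = 0.0720×11.0 + 868×13.7 + 6.72×9.75 = 11958 m²/day.
Total thickness b = 34.45 m, so K_eq = Σ(K_i·b_i)/b = 347.1 m/day.

347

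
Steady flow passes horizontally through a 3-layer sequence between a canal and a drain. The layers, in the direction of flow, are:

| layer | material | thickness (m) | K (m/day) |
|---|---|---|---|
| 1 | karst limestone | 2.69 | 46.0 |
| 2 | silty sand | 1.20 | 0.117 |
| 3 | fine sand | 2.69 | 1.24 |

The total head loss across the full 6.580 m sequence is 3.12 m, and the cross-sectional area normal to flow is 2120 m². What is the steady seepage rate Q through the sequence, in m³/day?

Flow is perpendicular to layering, so the layers act in series and the equivalent K is the thickness-weighted harmonic mean.
Total thickness L = 2.69 + 1.20 + 2.69 = 6.580 m.
Σ(b_i/K_i) = 2.69/46.0 + 1.20/0.117 + 2.69/1.24 = 12.48 d.
K_eq = L / Σ(b_i/K_i) = 6.580 / 12.48 = 0.5271 m/day.
Q = K_eq · A · (Δh/L) = 0.5271 × 2120 × (3.12/6.580) = 529.8 m³/day.

530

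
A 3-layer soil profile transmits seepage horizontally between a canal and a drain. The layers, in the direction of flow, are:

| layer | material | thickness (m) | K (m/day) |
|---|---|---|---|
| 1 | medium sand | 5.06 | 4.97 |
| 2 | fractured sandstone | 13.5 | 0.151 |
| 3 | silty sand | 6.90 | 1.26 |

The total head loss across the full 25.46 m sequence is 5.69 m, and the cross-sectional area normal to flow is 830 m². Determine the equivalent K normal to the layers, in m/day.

0.265

Flow is perpendicular to layering, so the layers act in series and the equivalent K is the thickness-weighted harmonic mean.
Total thickness L = 5.06 + 13.5 + 6.90 = 25.46 m.
Σ(b_i/K_i) = 5.06/4.97 + 13.5/0.151 + 6.90/1.26 = 95.90 d.
K_eq = L / Σ(b_i/K_i) = 25.46 / 95.90 = 0.2655 m/day.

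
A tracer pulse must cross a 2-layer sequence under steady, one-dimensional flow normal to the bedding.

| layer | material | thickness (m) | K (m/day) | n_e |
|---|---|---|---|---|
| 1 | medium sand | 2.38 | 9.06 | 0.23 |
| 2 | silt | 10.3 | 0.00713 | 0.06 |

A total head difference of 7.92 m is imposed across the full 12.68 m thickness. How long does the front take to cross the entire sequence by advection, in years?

With flow normal to the layers, continuity requires the same specific discharge q through every layer.
Σ(b_i/K_i) = 2.38/9.06 + 10.3/0.00713 = 1445 d.
q = Δh / Σ(b_i/K_i) = 7.92 / 1445 = 0.005481 m/day.
In each layer the seepage velocity is v_i = q/n_i, so the layer transit time is t_i = b_i·n_i / q:
  layer 1 (medium sand): t_1 = 2.38 × 0.23 / 0.005481 = 99.86 d
  layer 2 (silt): t_2 = 10.3 × 0.06 / 0.005481 = 112.7 d
Total t = Σ t_i = 212.6 days = 0.5821 years.

0.582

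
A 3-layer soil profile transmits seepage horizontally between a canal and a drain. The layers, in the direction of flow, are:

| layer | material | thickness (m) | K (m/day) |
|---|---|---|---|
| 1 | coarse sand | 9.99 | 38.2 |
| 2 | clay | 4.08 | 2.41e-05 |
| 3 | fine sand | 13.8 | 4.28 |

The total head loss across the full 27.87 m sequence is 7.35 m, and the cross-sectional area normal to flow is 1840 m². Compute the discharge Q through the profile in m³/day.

0.0799

Flow is perpendicular to layering, so the layers act in series and the equivalent K is the thickness-weighted harmonic mean.
Total thickness L = 9.99 + 4.08 + 13.8 = 27.87 m.
Σ(b_i/K_i) = 9.99/38.2 + 4.08/2.41e-05 + 13.8/4.28 = 1.693e+05 d.
K_eq = L / Σ(b_i/K_i) = 27.87 / 1.693e+05 = 0.0001646 m/day.
Q = K_eq · A · (Δh/L) = 0.0001646 × 1840 × (7.35/27.87) = 0.07988 m³/day.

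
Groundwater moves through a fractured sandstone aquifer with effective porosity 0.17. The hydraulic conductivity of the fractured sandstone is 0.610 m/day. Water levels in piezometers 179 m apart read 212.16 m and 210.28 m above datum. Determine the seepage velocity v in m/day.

0.0377

Hydraulic gradient i = (212.16 − 210.28) / 179 = 1.88 / 179 = 0.01050.
Darcy flux q = K · i = 0.6100 × 0.01050 = 0.006407 m/day.
Seepage velocity v = q / n_e = 0.006407 / 0.17 = 0.03769 m/day.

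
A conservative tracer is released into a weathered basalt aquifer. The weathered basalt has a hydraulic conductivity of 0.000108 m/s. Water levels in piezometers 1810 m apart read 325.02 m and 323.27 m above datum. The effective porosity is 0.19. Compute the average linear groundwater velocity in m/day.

0.0475

Convert K: 0.000108 m/s × 86400 = 9.331 m/day.
Hydraulic gradient i = (325.02 − 323.27) / 1810 = 1.75 / 1810 = 0.0009669.
Darcy flux q = K · i = 9.331 × 0.0009669 = 0.009022 m/day.
Seepage velocity v = q / n_e = 0.009022 / 0.19 = 0.04748 m/day.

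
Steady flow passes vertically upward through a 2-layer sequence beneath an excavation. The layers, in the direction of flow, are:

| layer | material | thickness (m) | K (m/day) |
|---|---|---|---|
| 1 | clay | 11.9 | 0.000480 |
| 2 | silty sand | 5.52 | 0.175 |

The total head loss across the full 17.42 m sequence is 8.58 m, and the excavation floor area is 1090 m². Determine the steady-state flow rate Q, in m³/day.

0.377

Flow is perpendicular to layering, so the layers act in series and the equivalent K is the thickness-weighted harmonic mean.
Total thickness L = 11.9 + 5.52 = 17.42 m.
Σ(b_i/K_i) = 11.9/0.000480 + 5.52/0.175 = 24823 d.
K_eq = L / Σ(b_i/K_i) = 17.42 / 24823 = 0.0007018 m/day.
Q = K_eq · A · (Δh/L) = 0.0007018 × 1090 × (8.58/17.42) = 0.3768 m³/day.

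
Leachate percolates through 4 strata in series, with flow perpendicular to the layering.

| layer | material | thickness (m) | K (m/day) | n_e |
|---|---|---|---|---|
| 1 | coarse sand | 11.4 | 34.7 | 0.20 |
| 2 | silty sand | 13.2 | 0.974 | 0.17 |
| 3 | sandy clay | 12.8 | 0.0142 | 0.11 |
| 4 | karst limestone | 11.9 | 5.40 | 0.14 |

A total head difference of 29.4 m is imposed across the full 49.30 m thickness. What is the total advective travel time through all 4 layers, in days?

With flow normal to the layers, continuity requires the same specific discharge q through every layer.
Σ(b_i/K_i) = 11.4/34.7 + 13.2/0.974 + 12.8/0.0142 + 11.9/5.40 = 917.5 d.
q = Δh / Σ(b_i/K_i) = 29.4 / 917.5 = 0.03204 m/day.
In each layer the seepage velocity is v_i = q/n_i, so the layer transit time is t_i = b_i·n_i / q:
  layer 1 (coarse sand): t_1 = 11.4 × 0.20 / 0.03204 = 71.15 d
  layer 2 (silty sand): t_2 = 13.2 × 0.17 / 0.03204 = 70.03 d
  layer 3 (sandy clay): t_3 = 12.8 × 0.11 / 0.03204 = 43.94 d
  layer 4 (karst limestone): t_4 = 11.9 × 0.14 / 0.03204 = 51.99 d
Total t = Σ t_i = 237.1 days.

237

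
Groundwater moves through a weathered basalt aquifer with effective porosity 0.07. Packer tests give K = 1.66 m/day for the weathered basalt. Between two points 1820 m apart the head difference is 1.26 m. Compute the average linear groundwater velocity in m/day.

Hydraulic gradient i = Δh / L = 1.26 / 1820 = 0.0006923.
Darcy flux q = K · i = 1.660 × 0.0006923 = 0.001149 m/day.
Seepage velocity v = q / n_e = 0.001149 / 0.07 = 0.01642 m/day.

0.0164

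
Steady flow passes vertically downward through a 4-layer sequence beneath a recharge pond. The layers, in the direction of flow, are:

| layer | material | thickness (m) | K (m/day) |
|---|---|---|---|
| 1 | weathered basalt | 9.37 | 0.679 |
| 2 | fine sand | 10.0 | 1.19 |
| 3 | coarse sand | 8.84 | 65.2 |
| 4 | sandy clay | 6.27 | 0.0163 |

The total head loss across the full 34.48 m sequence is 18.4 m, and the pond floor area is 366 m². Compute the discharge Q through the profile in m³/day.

16.5

Flow is perpendicular to layering, so the layers act in series and the equivalent K is the thickness-weighted harmonic mean.
Total thickness L = 9.37 + 10.0 + 8.84 + 6.27 = 34.48 m.
Σ(b_i/K_i) = 9.37/0.679 + 10.0/1.19 + 8.84/65.2 + 6.27/0.0163 = 407.0 d.
K_eq = L / Σ(b_i/K_i) = 34.48 / 407.0 = 0.08472 m/day.
Q = K_eq · A · (Δh/L) = 0.08472 × 366 × (18.4/34.48) = 16.55 m³/day.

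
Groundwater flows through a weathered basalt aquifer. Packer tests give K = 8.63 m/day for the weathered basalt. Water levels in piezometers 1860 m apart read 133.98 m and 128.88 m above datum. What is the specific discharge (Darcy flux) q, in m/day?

0.0237

Hydraulic gradient i = (133.98 − 128.88) / 1860 = 5.1 / 1860 = 0.002742.
Specific discharge q = K · i = 8.630 × 0.002742 = 0.02366 m/day.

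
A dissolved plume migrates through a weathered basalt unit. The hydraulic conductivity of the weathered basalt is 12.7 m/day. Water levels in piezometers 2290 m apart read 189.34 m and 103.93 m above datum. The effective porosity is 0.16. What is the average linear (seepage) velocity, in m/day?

2.96

Hydraulic gradient i = (189.34 − 103.93) / 2290 = 85.41 / 2290 = 0.03730.
Darcy flux q = K · i = 12.70 × 0.03730 = 0.4737 m/day.
Seepage velocity v = q / n_e = 0.4737 / 0.16 = 2.960 m/day.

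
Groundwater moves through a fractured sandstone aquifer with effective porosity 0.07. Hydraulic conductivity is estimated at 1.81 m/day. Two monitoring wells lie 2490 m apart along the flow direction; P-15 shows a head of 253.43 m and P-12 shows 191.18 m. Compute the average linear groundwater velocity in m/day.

0.646

Hydraulic gradient i = (253.43 − 191.18) / 2490 = 62.25 / 2490 = 0.02500.
Darcy flux q = K · i = 1.810 × 0.02500 = 0.04525 m/day.
Seepage velocity v = q / n_e = 0.04525 / 0.07 = 0.6464 m/day.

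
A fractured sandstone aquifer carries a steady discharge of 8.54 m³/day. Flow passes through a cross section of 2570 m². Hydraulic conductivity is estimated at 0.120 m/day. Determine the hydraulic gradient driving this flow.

From Q = K·A·i, i = Q / (K·A) = 8.54 / (0.1200 × 2570) = 0.02769.

0.0277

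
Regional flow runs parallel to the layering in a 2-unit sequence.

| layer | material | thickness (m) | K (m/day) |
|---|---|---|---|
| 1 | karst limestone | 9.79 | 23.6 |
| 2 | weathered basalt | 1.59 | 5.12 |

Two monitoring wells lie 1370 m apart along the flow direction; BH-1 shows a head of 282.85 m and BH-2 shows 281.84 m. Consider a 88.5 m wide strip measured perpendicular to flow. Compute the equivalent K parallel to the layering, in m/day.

21.0

Flow is parallel to layering, so each bed carries its own Darcy discharge and the transmissivities add.
Σ(K_i·b_i) = 23.6×9.79 + 5.12×1.59 = 239.2 m²/day.
Total thickness b = 11.38 m, so K_eq = Σ(K_i·b_i)/b = 21.02 m/day.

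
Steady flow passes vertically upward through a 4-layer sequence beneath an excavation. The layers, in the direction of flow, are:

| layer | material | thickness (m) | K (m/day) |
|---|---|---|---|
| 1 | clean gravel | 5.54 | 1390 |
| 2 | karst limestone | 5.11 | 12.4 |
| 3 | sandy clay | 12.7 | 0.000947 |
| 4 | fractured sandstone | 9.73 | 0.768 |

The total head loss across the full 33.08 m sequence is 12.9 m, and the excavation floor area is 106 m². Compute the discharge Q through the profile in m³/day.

Flow is perpendicular to layering, so the layers act in series and the equivalent K is the thickness-weighted harmonic mean.
Total thickness L = 5.54 + 5.11 + 12.7 + 9.73 = 33.08 m.
Σ(b_i/K_i) = 5.54/1390 + 5.11/12.4 + 12.7/0.000947 + 9.73/0.768 = 13424 d.
K_eq = L / Σ(b_i/K_i) = 33.08 / 13424 = 0.002464 m/day.
Q = K_eq · A · (Δh/L) = 0.002464 × 106 × (12.9/33.08) = 0.1019 m³/day.

0.102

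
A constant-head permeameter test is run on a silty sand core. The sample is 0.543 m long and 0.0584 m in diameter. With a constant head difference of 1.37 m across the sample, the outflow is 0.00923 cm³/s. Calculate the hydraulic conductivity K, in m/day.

0.118

Cross-sectional area A = π·(d/2)² = π × (0.0584/2)² = 0.002679 m².
Convert discharge: 0.00923 cm³/s = 9.230e-09 m³/s.
Darcy's law rearranged: K = Q·L / (A·Δh) = 9.230e-09 × 0.543 / (0.002679 × 1.37) = 1.366e-06 m/s = 0.1180 m/day.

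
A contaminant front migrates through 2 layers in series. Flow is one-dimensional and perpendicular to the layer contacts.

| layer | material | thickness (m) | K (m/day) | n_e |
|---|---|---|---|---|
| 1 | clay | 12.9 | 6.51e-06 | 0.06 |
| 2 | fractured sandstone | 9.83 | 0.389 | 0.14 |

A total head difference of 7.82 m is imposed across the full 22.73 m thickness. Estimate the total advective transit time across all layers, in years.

With flow normal to the layers, continuity requires the same specific discharge q through every layer.
Σ(b_i/K_i) = 12.9/6.51e-06 + 9.83/0.389 = 1.982e+06 d.
q = Δh / Σ(b_i/K_i) = 7.82 / 1.982e+06 = 3.946e-06 m/day.
In each layer the seepage velocity is v_i = q/n_i, so the layer transit time is t_i = b_i·n_i / q:
  layer 1 (clay): t_1 = 12.9 × 0.06 / 3.946e-06 = 1.961e+05 d
  layer 2 (fractured sandstone): t_2 = 9.83 × 0.14 / 3.946e-06 = 3.487e+05 d
Total t = Σ t_i = 5.449e+05 days = 1492 years.

1490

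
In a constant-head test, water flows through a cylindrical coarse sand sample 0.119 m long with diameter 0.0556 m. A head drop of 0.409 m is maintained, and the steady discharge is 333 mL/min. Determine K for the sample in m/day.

Cross-sectional area A = π·(d/2)² = π × (0.0556/2)² = 0.002428 m².
Convert discharge: 333 mL/min = 5.550e-06 m³/s.
Darcy's law rearranged: K = Q·L / (A·Δh) = 5.550e-06 × 0.119 / (0.002428 × 0.409) = 0.0006651 m/s = 57.46 m/day.

57.5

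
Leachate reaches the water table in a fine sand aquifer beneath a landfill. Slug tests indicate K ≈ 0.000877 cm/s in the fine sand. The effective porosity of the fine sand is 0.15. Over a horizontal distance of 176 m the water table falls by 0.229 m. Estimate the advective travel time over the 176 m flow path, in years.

73.3

Convert K: 0.000877 cm/s × 864 = 0.7577 m/day.
Hydraulic gradient i = Δh / L = 0.229 / 176 = 0.001301.
Darcy flux q = K · i = 0.7577 × 0.001301 = 0.0009859 m/day.
Seepage velocity v = q / n_e = 0.0009859 / 0.15 = 0.006573 m/day.
Travel time t = L / v = 176 / 0.006573 = 26777 days = 73.31 years.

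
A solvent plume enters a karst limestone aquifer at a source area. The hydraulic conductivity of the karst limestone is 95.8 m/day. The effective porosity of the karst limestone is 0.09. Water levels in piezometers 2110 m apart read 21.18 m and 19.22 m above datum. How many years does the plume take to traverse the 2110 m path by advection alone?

5.84

Hydraulic gradient i = (21.18 − 19.22) / 2110 = 1.96 / 2110 = 0.0009289.
Darcy flux q = K · i = 95.80 × 0.0009289 = 0.08899 m/day.
Seepage velocity v = q / n_e = 0.08899 / 0.09 = 0.9888 m/day.
Travel time t = L / v = 2110 / 0.9888 = 2134 days = 5.842 years.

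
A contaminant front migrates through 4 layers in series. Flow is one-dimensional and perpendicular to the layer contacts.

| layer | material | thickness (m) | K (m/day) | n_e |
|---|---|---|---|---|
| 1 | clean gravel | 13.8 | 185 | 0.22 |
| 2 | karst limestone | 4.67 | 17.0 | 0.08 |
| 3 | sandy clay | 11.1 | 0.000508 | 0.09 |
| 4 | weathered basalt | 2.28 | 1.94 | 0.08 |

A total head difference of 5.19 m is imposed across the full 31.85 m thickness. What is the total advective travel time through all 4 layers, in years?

With flow normal to the layers, continuity requires the same specific discharge q through every layer.
Σ(b_i/K_i) = 13.8/185 + 4.67/17.0 + 11.1/0.000508 + 2.28/1.94 = 21852 d.
q = Δh / Σ(b_i/K_i) = 5.19 / 21852 = 0.0002375 m/day.
In each layer the seepage velocity is v_i = q/n_i, so the layer transit time is t_i = b_i·n_i / q:
  layer 1 (clean gravel): t_1 = 13.8 × 0.22 / 0.0002375 = 12783 d
  layer 2 (karst limestone): t_2 = 4.67 × 0.08 / 0.0002375 = 1573 d
  layer 3 (sandy clay): t_3 = 11.1 × 0.09 / 0.0002375 = 4206 d
  layer 4 (weathered basalt): t_4 = 2.28 × 0.08 / 0.0002375 = 768.0 d
Total t = Σ t_i = 19330 days = 52.92 years.

52.9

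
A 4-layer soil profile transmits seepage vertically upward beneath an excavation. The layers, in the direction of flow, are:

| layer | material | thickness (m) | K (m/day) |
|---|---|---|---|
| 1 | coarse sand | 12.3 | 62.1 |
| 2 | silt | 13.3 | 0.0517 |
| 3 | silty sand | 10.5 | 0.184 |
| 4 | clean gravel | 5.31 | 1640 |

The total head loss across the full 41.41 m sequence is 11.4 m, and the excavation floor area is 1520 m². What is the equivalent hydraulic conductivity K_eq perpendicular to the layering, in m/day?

Flow is perpendicular to layering, so the layers act in series and the equivalent K is the thickness-weighted harmonic mean.
Total thickness L = 12.3 + 13.3 + 10.5 + 5.31 = 41.41 m.
Σ(b_i/K_i) = 12.3/62.1 + 13.3/0.0517 + 10.5/0.184 + 5.31/1640 = 314.5 d.
K_eq = L / Σ(b_i/K_i) = 41.41 / 314.5 = 0.1317 m/day.

0.132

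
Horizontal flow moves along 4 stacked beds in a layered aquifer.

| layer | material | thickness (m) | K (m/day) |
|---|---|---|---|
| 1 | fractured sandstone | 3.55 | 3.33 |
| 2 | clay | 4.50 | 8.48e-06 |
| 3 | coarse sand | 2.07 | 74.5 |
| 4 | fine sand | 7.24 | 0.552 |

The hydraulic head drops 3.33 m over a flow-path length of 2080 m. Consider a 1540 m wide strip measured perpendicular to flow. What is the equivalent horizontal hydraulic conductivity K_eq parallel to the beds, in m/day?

9.79

Flow is parallel to layering, so each bed carries its own Darcy discharge and the transmissivities add.
Σ(K_i·b_i) = 3.33×3.55 + 8.48e-06×4.50 + 74.5×2.07 + 0.552×7.24 = 170.0 m²/day.
Total thickness b = 17.36 m, so K_eq = Σ(K_i·b_i)/b = 9.795 m/day.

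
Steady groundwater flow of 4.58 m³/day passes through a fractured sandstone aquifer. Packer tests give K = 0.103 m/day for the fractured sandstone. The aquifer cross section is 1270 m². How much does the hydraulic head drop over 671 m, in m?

23.5

From Q = K·A·i, i = Q / (K·A) = 4.58 / (0.1030 × 1270) = 0.03501.
Head loss Δh = i · L = 0.03501 × 671 = 23.49 m.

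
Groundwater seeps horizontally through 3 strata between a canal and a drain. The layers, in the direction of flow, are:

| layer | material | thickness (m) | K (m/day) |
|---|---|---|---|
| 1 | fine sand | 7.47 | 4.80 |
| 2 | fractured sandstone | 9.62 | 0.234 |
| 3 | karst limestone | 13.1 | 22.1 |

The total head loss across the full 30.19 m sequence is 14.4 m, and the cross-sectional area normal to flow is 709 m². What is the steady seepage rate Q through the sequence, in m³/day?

236

Flow is perpendicular to layering, so the layers act in series and the equivalent K is the thickness-weighted harmonic mean.
Total thickness L = 7.47 + 9.62 + 13.1 = 30.19 m.
Σ(b_i/K_i) = 7.47/4.80 + 9.62/0.234 + 13.1/22.1 = 43.26 d.
K_eq = L / Σ(b_i/K_i) = 30.19 / 43.26 = 0.6979 m/day.
Q = K_eq · A · (Δh/L) = 0.6979 × 709 × (14.4/30.19) = 236.0 m³/day.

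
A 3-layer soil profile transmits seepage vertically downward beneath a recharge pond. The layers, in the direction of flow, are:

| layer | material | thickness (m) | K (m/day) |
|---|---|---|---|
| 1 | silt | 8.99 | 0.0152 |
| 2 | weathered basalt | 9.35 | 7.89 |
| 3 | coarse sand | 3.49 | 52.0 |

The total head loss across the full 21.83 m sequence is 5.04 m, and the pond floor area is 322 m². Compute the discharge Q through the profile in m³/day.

Flow is perpendicular to layering, so the layers act in series and the equivalent K is the thickness-weighted harmonic mean.
Total thickness L = 8.99 + 9.35 + 3.49 = 21.83 m.
Σ(b_i/K_i) = 8.99/0.0152 + 9.35/7.89 + 3.49/52.0 = 592.7 d.
K_eq = L / Σ(b_i/K_i) = 21.83 / 592.7 = 0.03683 m/day.
Q = K_eq · A · (Δh/L) = 0.03683 × 322 × (5.04/21.83) = 2.738 m³/day.

2.74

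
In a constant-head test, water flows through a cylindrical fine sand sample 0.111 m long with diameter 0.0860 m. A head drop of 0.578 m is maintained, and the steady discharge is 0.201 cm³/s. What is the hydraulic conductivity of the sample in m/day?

0.574

Cross-sectional area A = π·(d/2)² = π × (0.0860/2)² = 0.005809 m².
Convert discharge: 0.201 cm³/s = 2.010e-07 m³/s.
Darcy's law rearranged: K = Q·L / (A·Δh) = 2.010e-07 × 0.111 / (0.005809 × 0.578) = 6.645e-06 m/s = 0.5741 m/day.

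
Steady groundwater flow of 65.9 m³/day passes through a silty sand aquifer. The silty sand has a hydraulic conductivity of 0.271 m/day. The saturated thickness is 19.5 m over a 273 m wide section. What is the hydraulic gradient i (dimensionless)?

Cross-sectional area A = 273 × 19.5 = 5324 m².
From Q = K·A·i, i = Q / (K·A) = 65.9 / (0.2710 × 5324) = 0.04568.

0.0457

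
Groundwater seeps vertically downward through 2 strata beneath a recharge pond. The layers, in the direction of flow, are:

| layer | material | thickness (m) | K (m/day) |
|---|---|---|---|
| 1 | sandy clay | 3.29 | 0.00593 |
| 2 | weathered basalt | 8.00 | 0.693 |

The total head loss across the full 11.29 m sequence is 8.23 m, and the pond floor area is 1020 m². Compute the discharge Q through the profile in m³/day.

14.8

Flow is perpendicular to layering, so the layers act in series and the equivalent K is the thickness-weighted harmonic mean.
Total thickness L = 3.29 + 8.00 = 11.29 m.
Σ(b_i/K_i) = 3.29/0.00593 + 8.00/0.693 = 566.4 d.
K_eq = L / Σ(b_i/K_i) = 11.29 / 566.4 = 0.01993 m/day.
Q = K_eq · A · (Δh/L) = 0.01993 × 1020 × (8.23/11.29) = 14.82 m³/day.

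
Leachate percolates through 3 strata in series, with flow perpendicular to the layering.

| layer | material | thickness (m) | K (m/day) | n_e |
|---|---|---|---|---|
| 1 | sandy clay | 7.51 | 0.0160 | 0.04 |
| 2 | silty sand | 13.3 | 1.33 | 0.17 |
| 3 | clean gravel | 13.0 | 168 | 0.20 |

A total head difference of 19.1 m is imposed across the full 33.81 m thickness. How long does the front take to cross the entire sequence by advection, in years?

With flow normal to the layers, continuity requires the same specific discharge q through every layer.
Σ(b_i/K_i) = 7.51/0.0160 + 13.3/1.33 + 13.0/168 = 479.5 d.
q = Δh / Σ(b_i/K_i) = 19.1 / 479.5 = 0.03984 m/day.
In each layer the seepage velocity is v_i = q/n_i, so the layer transit time is t_i = b_i·n_i / q:
  layer 1 (sandy clay): t_1 = 7.51 × 0.04 / 0.03984 = 7.541 d
  layer 2 (silty sand): t_2 = 13.3 × 0.17 / 0.03984 = 56.76 d
  layer 3 (clean gravel): t_3 = 13.0 × 0.20 / 0.03984 = 65.27 d
Total t = Σ t_i = 129.6 days = 0.3547 years.

0.355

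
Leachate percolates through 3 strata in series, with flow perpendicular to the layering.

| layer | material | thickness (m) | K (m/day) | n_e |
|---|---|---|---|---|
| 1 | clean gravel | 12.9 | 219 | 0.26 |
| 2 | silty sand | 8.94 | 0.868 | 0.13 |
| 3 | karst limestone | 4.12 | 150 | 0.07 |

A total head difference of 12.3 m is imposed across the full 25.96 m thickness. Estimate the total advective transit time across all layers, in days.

With flow normal to the layers, continuity requires the same specific discharge q through every layer.
Σ(b_i/K_i) = 12.9/219 + 8.94/0.868 + 4.12/150 = 10.39 d.
q = Δh / Σ(b_i/K_i) = 12.3 / 10.39 = 1.184 m/day.
In each layer the seepage velocity is v_i = q/n_i, so the layer transit time is t_i = b_i·n_i / q:
  layer 1 (clean gravel): t_1 = 12.9 × 0.26 / 1.184 = 2.832 d
  layer 2 (silty sand): t_2 = 8.94 × 0.13 / 1.184 = 0.9813 d
  layer 3 (karst limestone): t_3 = 4.12 × 0.07 / 1.184 = 0.2435 d
Total t = Σ t_i = 4.057 days.

4.06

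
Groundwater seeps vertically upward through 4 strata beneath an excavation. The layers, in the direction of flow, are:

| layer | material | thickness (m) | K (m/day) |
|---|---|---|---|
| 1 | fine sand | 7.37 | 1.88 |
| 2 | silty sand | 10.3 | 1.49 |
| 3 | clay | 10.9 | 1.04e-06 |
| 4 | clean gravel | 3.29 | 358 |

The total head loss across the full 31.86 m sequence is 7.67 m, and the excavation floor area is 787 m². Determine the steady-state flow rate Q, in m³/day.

0.000576

Flow is perpendicular to layering, so the layers act in series and the equivalent K is the thickness-weighted harmonic mean.
Total thickness L = 7.37 + 10.3 + 10.9 + 3.29 = 31.86 m.
Σ(b_i/K_i) = 7.37/1.88 + 10.3/1.49 + 10.9/1.04e-06 + 3.29/358 = 1.048e+07 d.
K_eq = L / Σ(b_i/K_i) = 31.86 / 1.048e+07 = 3.040e-06 m/day.
Q = K_eq · A · (Δh/L) = 3.040e-06 × 787 × (7.67/31.86) = 0.0005759 m³/day.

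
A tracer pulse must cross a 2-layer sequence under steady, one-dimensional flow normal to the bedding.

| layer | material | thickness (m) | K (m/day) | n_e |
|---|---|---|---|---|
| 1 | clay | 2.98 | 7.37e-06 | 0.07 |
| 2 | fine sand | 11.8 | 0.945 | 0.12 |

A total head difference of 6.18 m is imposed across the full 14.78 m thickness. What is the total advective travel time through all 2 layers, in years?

291

With flow normal to the layers, continuity requires the same specific discharge q through every layer.
Σ(b_i/K_i) = 2.98/7.37e-06 + 11.8/0.945 = 4.044e+05 d.
q = Δh / Σ(b_i/K_i) = 6.18 / 4.044e+05 = 1.528e-05 m/day.
In each layer the seepage velocity is v_i = q/n_i, so the layer transit time is t_i = b_i·n_i / q:
  layer 1 (clay): t_1 = 2.98 × 0.07 / 1.528e-05 = 13649 d
  layer 2 (fine sand): t_2 = 11.8 × 0.12 / 1.528e-05 = 92648 d
Total t = Σ t_i = 1.063e+05 days = 291.0 years.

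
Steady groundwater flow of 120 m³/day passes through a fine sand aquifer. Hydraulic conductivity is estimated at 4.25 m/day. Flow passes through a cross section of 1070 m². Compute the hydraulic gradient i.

0.0264

From Q = K·A·i, i = Q / (K·A) = 120 / (4.250 × 1070) = 0.02639.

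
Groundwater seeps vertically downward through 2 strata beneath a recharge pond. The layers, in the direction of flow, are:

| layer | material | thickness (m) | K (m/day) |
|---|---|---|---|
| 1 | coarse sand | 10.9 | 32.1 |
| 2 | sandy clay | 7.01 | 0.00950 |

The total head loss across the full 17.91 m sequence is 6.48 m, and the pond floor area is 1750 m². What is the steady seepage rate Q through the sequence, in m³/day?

Flow is perpendicular to layering, so the layers act in series and the equivalent K is the thickness-weighted harmonic mean.
Total thickness L = 10.9 + 7.01 = 17.91 m.
Σ(b_i/K_i) = 10.9/32.1 + 7.01/0.00950 = 738.2 d.
K_eq = L / Σ(b_i/K_i) = 17.91 / 738.2 = 0.02426 m/day.
Q = K_eq · A · (Δh/L) = 0.02426 × 1750 × (6.48/17.91) = 15.36 m³/day.

15.4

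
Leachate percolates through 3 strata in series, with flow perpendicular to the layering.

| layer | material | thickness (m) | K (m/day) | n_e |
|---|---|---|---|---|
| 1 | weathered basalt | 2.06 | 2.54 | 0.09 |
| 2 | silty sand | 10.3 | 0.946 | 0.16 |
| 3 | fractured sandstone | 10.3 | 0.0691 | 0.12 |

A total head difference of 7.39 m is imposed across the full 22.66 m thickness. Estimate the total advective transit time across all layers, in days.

66.8

With flow normal to the layers, continuity requires the same specific discharge q through every layer.
Σ(b_i/K_i) = 2.06/2.54 + 10.3/0.946 + 10.3/0.0691 = 160.8 d.
q = Δh / Σ(b_i/K_i) = 7.39 / 160.8 = 0.04597 m/day.
In each layer the seepage velocity is v_i = q/n_i, so the layer transit time is t_i = b_i·n_i / q:
  layer 1 (weathered basalt): t_1 = 2.06 × 0.09 / 0.04597 = 4.033 d
  layer 2 (silty sand): t_2 = 10.3 × 0.16 / 0.04597 = 35.85 d
  layer 3 (fractured sandstone): t_3 = 10.3 × 0.12 / 0.04597 = 26.89 d
Total t = Σ t_i = 66.77 days.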